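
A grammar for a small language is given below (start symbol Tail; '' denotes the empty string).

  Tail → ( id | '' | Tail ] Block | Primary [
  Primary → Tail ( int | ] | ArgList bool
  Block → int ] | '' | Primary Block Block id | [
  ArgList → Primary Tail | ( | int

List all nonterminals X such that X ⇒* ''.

{ Block, Tail }

Directly nullable (have an ''-production): Tail, Block.
No other nonterminal has a production whose RHS symbols are all nullable.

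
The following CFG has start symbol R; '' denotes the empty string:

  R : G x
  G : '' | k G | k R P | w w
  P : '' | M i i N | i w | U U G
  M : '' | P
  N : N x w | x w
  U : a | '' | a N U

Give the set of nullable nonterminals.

{ G, M, P, U }

Directly nullable (have an ''-production): G, P, M, U.
No other nonterminal has a production whose RHS symbols are all nullable.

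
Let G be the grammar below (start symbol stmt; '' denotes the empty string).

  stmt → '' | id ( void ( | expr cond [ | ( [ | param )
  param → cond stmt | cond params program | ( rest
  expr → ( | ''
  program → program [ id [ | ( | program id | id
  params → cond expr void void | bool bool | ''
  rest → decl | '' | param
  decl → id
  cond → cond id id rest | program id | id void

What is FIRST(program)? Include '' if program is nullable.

From program → program [ id [: add FIRST(program) = { (, id }.
program → ( contributes {(}.
From program → program id: add FIRST(program) = { (, id }.
program → id contributes {id}.
Union: FIRST(program) = { (, id }.

{ (, id }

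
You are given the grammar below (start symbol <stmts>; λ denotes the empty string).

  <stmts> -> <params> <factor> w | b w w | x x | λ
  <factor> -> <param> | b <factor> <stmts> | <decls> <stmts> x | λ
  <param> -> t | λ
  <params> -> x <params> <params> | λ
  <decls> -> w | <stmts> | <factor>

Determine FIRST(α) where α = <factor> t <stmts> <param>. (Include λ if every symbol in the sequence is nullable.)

{ b, t, w, x }

Add FIRST(<factor>)\{λ} = { b, t, w, x }; <factor> is nullable, continue.
t is a terminal; add {t} and stop.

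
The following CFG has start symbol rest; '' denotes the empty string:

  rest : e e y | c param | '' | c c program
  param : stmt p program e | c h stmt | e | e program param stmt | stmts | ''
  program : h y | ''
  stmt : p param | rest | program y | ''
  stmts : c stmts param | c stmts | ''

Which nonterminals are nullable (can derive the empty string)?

{ param, program, rest, stmt, stmts }

Directly nullable (have an ''-production): rest, param, program, stmt, stmts.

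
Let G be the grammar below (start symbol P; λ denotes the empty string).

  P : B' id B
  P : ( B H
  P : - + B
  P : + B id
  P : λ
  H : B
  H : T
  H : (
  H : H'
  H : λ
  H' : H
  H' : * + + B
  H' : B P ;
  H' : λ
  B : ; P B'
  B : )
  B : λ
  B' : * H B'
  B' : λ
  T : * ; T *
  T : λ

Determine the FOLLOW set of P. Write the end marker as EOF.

P is the start symbol, so EOF ∈ FOLLOW(P).
In H' : B P ;: add FIRST(;) = { ; }.
In B : ; P B': add FIRST(B')\{λ} = { * }.
  Since B' is nullable, also add FOLLOW(B) = { EOF, (, ), *, +, -, ;, id }.
Union: FOLLOW(P) = { EOF, (, ), *, +, -, ;, id }.

{ EOF, (, ), *, +, -, ;, id }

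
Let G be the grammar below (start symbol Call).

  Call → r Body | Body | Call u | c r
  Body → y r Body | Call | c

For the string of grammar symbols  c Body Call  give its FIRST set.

{ c }

c is a terminal; add {c} and stop.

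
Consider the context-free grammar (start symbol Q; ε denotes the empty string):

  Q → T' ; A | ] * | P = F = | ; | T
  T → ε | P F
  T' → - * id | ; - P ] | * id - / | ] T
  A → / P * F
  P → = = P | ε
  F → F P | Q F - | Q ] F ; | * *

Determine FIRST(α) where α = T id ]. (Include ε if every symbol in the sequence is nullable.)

{ *, -, ;, =, ], id }

Add FIRST(T)\{ε} = { *, -, ;, =, ] }; T is nullable, continue.
id is a terminal; add {id} and stop.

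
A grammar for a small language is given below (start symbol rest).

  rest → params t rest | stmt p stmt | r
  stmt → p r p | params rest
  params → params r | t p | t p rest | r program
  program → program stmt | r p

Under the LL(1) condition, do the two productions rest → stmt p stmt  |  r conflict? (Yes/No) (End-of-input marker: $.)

FIRST(stmt p stmt) = { p, r, t } and FIRST(r) = { r }.
Both contain r, so the two alternatives are not disjoint — LL(1) conflict.

Yes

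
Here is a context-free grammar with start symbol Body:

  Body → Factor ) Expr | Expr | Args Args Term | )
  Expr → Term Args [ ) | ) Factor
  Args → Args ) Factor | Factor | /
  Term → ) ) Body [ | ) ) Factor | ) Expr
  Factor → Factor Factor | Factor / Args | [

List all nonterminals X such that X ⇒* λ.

{ } (none)

No nonterminal has an empty production or an RHS whose symbols are all nullable.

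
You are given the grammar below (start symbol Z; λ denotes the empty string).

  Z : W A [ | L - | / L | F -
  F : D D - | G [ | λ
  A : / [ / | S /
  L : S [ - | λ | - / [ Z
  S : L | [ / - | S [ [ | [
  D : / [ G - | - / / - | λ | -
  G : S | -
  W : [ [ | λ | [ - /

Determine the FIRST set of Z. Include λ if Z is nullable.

{ -, /, [ }

From Z : W A [: W nullable, take FIRST(W) ∪ FIRST(A) = { -, /, [ }.
From Z : L -: L nullable, take FIRST(L) ∪ {-} = { -, [ }.
Z : / L contributes {/}.
From Z : F -: F nullable, take FIRST(F) ∪ {-} = { -, /, [ }.
Union: FIRST(Z) = { -, /, [ }.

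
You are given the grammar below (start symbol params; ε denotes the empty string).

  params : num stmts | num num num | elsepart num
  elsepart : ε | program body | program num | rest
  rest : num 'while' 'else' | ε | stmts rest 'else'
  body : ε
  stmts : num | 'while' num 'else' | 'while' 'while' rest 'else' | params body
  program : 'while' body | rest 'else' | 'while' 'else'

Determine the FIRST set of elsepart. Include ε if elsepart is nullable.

elsepart : ε contributes ε.
From elsepart : program body: add FIRST(program) = { 'else', 'while', num }.
From elsepart : program num: add FIRST(program) = { 'else', 'while', num }.
From elsepart : rest: add FIRST(rest) = { 'else', 'while', num, ε } (including ε since rest is nullable).
Union: FIRST(elsepart) = { 'else', 'while', num, ε }.

{ 'else', 'while', num, ε }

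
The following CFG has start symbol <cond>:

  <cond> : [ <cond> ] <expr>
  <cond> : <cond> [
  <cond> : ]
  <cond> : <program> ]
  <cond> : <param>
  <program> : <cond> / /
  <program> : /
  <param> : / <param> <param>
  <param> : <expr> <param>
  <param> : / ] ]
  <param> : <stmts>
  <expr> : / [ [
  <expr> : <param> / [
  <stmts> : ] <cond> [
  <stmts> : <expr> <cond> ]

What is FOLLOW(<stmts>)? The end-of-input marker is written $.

In <param> : <stmts>: <stmts> is at the end, add FOLLOW(<param>) = { $, /, [, ] }.
Union: FOLLOW(<stmts>) = { $, /, [, ] }.

{ $, /, [, ] }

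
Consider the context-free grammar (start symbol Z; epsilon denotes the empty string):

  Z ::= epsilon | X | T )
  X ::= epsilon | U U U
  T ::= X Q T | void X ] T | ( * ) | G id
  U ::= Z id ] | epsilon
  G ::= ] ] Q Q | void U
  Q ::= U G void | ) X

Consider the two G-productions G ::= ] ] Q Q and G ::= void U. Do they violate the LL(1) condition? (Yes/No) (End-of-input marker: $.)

FIRST(] ] Q Q) = { ] } and FIRST(void U) = { void }.
The FIRST sets are disjoint and neither alternative is nullable — no conflict.

No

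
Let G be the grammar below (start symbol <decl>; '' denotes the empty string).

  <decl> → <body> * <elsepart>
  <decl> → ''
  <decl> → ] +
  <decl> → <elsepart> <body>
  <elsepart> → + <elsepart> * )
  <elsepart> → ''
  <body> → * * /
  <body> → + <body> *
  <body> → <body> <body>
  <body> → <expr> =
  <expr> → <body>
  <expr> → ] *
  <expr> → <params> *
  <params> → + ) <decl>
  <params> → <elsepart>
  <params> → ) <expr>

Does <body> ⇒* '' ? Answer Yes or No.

Nullable nonterminals: <decl>, <elsepart>, <params>.
No production of <body> has an RHS whose symbols are all nullable, so <body> is not nullable.

No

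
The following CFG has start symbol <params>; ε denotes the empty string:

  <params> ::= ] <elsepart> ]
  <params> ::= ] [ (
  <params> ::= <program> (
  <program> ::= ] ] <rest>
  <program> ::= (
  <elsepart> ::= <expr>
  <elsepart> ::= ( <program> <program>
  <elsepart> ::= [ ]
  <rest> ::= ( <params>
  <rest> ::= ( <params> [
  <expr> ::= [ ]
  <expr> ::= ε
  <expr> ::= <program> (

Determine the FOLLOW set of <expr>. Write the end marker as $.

In <elsepart> ::= <expr>: <expr> is at the end, add FOLLOW(<elsepart>) = { ] }.
Union: FOLLOW(<expr>) = { ] }.

{ ] }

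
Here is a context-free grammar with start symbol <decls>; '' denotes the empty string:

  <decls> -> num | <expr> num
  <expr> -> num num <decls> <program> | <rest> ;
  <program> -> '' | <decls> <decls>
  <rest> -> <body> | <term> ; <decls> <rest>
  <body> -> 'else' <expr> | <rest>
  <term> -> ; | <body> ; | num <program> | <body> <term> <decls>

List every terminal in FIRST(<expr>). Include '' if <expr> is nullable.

<expr> -> num num <decls> <program> contributes {num}.
From <expr> -> <rest> ;: add FIRST(<rest>) = { 'else', ;, num }.
Union: FIRST(<expr>) = { 'else', ;, num }.

{ 'else', ;, num }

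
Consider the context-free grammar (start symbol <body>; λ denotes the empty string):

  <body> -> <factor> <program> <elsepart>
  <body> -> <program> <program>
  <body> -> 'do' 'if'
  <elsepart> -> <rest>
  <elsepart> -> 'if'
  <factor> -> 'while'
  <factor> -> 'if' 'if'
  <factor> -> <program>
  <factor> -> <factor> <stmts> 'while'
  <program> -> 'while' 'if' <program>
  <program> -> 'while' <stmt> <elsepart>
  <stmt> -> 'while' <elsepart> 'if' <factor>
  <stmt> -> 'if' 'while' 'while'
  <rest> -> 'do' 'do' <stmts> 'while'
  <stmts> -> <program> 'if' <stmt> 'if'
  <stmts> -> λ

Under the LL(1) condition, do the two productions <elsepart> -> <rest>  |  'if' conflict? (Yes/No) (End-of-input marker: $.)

No

FIRST(<rest>) = { 'do' } and FIRST('if') = { 'if' }.
The FIRST sets are disjoint and neither alternative is nullable — no conflict.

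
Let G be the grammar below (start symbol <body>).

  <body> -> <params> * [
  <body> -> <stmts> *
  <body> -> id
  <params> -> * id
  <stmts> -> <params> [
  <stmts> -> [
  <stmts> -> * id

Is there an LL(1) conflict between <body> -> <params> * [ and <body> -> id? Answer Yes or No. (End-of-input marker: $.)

FIRST(<params> * [) = { * } and FIRST(id) = { id }.
The FIRST sets are disjoint and neither alternative is nullable — no conflict.

No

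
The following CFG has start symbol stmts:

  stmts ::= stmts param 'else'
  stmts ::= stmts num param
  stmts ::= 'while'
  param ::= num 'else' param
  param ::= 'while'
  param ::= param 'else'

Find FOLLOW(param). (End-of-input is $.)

{ $, 'else', 'while', num }

In stmts ::= stmts param 'else': add FIRST('else') = { 'else' }.
In stmts ::= stmts num param: param is at the end, add FOLLOW(stmts) = { $, 'while', num }.
In param ::= num 'else' param: param is at the end, add FOLLOW(param) = { $, 'else', 'while', num }.
In param ::= param 'else': add FIRST('else') = { 'else' }.
Union: FOLLOW(param) = { $, 'else', 'while', num }.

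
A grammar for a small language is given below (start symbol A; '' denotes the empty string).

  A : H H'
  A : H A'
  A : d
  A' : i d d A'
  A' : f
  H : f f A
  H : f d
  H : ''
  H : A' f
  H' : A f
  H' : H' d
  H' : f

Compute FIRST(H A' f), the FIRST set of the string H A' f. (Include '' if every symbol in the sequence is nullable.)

Add FIRST(H)\{''} = { f, i }; H is nullable, continue.
Add FIRST(A') = { f, i }; A' is not nullable, stop.

{ f, i }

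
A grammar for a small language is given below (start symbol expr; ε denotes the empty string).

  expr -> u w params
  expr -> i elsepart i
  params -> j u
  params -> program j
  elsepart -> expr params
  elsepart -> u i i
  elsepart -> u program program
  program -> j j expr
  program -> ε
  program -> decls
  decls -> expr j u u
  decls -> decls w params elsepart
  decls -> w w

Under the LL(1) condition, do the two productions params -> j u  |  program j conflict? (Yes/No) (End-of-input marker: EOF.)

FIRST(j u) = { j } and FIRST(program j) = { i, j, u, w }.
Both contain j, so the two alternatives are not disjoint — LL(1) conflict.

Yes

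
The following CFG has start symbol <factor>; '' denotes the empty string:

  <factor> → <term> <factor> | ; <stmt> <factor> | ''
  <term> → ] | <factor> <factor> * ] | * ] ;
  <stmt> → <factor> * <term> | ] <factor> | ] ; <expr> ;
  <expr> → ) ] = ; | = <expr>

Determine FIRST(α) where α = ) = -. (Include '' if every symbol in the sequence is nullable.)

{ ) }

) is a terminal; add {)} and stop.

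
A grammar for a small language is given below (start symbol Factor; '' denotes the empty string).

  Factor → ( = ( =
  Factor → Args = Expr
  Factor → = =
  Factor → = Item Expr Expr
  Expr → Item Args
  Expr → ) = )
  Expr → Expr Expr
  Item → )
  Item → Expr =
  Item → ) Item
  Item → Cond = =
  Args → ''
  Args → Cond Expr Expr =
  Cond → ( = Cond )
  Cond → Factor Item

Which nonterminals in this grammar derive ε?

Directly nullable (have an ''-production): Args.
No other nonterminal has a production whose RHS symbols are all nullable.

{ Args }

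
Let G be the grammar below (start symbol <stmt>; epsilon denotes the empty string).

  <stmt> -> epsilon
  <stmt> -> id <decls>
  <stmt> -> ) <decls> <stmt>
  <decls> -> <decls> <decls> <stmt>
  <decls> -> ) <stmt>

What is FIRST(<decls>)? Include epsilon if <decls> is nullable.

{ ) }

From <decls> -> <decls> <decls> <stmt>: add FIRST(<decls>) = { ) }.
<decls> -> ) <stmt> contributes {)}.
Union: FIRST(<decls>) = { ) }.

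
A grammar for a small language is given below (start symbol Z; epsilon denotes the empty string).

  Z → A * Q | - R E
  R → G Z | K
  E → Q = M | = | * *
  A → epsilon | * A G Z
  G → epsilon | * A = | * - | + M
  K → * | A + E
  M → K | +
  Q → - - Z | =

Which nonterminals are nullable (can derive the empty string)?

Directly nullable (have an epsilon-production): A, G.
No other nonterminal has a production whose RHS symbols are all nullable.

{ A, G }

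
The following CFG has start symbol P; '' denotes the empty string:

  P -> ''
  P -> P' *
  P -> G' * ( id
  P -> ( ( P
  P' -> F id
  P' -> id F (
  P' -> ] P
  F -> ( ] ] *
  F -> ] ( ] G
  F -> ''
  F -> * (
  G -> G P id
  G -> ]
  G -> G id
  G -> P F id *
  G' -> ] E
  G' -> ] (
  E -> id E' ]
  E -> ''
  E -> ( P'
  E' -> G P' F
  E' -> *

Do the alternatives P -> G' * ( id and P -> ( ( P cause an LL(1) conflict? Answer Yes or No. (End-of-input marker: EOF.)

No

FIRST(G' * ( id) = { ] } and FIRST(( ( P) = { ( }.
The FIRST sets are disjoint and neither alternative is nullable — no conflict.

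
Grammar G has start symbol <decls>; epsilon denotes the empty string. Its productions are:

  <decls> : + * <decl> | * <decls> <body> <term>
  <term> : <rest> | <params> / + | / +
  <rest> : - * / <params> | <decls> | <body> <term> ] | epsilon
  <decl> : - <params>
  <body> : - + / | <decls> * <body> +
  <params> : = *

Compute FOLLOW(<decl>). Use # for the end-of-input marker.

{ #, *, +, -, ] }

In <decls> : + * <decl>: <decl> is at the end, add FOLLOW(<decls>) = { #, *, +, -, ] }.
Union: FOLLOW(<decl>) = { #, *, +, -, ] }.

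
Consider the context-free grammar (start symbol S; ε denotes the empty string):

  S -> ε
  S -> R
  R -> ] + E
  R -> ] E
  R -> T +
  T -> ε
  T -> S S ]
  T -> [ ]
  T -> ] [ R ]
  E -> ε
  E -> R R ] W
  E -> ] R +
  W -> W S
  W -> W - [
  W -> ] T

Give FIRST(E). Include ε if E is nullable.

E -> ε contributes ε.
From E -> R R ] W: add FIRST(R) = { +, [, ] }.
E -> ] R + contributes {]}.
Union: FIRST(E) = { +, [, ], ε }.

{ +, [, ], ε }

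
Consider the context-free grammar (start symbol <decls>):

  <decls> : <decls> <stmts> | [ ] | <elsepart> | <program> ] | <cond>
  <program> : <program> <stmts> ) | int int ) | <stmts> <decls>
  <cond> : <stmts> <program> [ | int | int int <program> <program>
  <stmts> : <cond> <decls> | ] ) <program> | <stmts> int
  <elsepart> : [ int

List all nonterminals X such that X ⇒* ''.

{ } (none)

No nonterminal has an empty production or an RHS whose symbols are all nullable.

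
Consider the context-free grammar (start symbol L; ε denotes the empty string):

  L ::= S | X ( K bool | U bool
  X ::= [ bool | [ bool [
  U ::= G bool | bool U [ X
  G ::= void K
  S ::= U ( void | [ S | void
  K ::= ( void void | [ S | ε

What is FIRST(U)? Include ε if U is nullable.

{ bool, void }

From U ::= G bool: add FIRST(G) = { void }.
U ::= bool U [ X contributes {bool}.
Union: FIRST(U) = { bool, void }.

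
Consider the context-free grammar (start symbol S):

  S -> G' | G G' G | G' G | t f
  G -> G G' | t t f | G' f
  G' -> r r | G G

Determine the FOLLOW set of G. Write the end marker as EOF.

In S -> G G' G: add FIRST(G' G) = { r, t }.
In S -> G G' G: G is at the end, add FOLLOW(S) = { EOF }.
In S -> G' G: G is at the end, add FOLLOW(S) = { EOF }.
In G -> G G': add FIRST(G') = { r, t }.
In G' -> G G: add FIRST(G) = { r, t }.
In G' -> G G: G is at the end, add FOLLOW(G') = { EOF, f, r, t }.
Union: FOLLOW(G) = { EOF, f, r, t }.

{ EOF, f, r, t }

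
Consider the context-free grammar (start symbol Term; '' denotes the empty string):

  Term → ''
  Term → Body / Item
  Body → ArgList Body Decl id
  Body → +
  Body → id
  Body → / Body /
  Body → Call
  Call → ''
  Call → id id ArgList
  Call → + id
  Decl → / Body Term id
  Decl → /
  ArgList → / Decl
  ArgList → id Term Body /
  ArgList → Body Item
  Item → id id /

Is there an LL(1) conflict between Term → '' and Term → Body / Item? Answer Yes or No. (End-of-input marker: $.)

FIRST('') = { '' } and FIRST(Body / Item) = { +, /, id }.
The first alternative is nullable and FOLLOW(Term) = { $, +, /, id } shares + with FIRST of the second — conflict.

Yes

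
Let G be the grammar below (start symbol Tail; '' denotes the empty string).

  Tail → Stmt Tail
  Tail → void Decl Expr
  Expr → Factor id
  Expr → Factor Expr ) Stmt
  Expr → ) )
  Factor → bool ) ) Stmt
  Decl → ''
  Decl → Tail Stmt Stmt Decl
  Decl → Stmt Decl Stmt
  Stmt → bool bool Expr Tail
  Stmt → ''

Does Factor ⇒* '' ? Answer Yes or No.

Nullable nonterminals: Decl, Stmt.
No production of Factor has an RHS whose symbols are all nullable, so Factor is not nullable.

No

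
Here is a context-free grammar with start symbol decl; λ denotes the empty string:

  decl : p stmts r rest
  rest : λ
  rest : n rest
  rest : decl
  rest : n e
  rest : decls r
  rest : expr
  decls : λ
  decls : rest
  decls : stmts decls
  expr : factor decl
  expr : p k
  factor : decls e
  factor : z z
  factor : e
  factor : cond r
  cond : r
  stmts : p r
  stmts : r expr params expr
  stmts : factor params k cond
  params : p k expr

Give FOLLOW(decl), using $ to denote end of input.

decl is the start symbol, so $ ∈ FOLLOW(decl).
In rest : decl: decl is at the end, add FOLLOW(rest) = { $, e, k, n, p, r, z }.
In expr : factor decl: decl is at the end, add FOLLOW(expr) = { $, e, k, n, p, r, z }.
Union: FOLLOW(decl) = { $, e, k, n, p, r, z }.

{ $, e, k, n, p, r, z }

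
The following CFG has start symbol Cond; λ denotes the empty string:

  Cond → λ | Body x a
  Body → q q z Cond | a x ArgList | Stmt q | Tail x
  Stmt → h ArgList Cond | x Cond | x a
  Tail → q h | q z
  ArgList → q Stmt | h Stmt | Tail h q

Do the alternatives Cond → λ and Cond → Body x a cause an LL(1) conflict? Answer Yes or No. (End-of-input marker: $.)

Yes

FIRST(λ) = { λ } and FIRST(Body x a) = { a, h, q, x }.
The first alternative is nullable and FOLLOW(Cond) = { $, a, h, q, x } shares a with FIRST of the second — conflict.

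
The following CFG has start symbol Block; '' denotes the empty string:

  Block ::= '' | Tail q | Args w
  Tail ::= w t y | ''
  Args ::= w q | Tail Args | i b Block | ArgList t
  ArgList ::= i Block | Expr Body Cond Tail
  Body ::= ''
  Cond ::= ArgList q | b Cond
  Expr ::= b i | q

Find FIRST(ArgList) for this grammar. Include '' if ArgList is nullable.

{ b, i, q }

ArgList ::= i Block contributes {i}.
From ArgList ::= Expr Body Cond Tail: add FIRST(Expr) = { b, q }.
Union: FIRST(ArgList) = { b, i, q }.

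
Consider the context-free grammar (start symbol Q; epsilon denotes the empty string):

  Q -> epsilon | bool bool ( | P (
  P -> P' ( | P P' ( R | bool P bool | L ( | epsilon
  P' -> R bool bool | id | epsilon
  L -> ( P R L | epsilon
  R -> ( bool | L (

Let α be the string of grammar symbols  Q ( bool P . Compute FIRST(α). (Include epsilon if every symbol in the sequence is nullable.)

Add FIRST(Q)\{epsilon} = { (, bool, id }; Q is nullable, continue.
( is a terminal; add {(} and stop.

{ (, bool, id }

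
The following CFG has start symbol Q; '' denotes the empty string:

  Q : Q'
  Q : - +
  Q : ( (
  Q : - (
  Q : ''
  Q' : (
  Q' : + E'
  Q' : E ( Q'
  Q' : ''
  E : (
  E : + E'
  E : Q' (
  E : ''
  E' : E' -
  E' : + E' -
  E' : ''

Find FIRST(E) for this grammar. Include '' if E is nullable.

{ (, +, '' }

E : ( contributes {(}.
E : + E' contributes {+}.
From E : Q' (: Q' nullable, take FIRST(Q') ∪ {(} = { (, + }.
E : '' contributes ''.
Union: FIRST(E) = { (, +, '' }.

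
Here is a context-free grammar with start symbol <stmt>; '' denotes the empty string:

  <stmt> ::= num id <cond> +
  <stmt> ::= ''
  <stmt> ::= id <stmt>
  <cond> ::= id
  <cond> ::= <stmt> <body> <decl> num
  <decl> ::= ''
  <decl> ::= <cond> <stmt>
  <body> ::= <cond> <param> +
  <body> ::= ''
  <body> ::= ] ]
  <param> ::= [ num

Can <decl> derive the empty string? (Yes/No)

<decl> has an ''-production, so <decl> ⇒ ''.

Yes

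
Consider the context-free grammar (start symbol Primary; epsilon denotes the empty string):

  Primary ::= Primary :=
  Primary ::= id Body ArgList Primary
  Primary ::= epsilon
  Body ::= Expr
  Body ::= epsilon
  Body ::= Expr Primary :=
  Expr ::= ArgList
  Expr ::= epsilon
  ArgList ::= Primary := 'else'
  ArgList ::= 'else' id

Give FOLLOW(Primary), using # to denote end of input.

Primary is the start symbol, so # ∈ FOLLOW(Primary).
In Primary ::= Primary :=: add FIRST(:=) = { := }.
In Primary ::= id Body ArgList Primary: Primary is at the end, add FOLLOW(Primary) = { #, := }.
In Body ::= Expr Primary :=: add FIRST(:=) = { := }.
In ArgList ::= Primary := 'else': add FIRST(:= 'else') = { := }.
Union: FOLLOW(Primary) = { #, := }.

{ #, := }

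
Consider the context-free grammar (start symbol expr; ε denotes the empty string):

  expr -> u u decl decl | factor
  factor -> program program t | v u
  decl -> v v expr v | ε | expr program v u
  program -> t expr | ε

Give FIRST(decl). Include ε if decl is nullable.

{ t, u, v, ε }

decl -> v v expr v contributes {v}.
decl -> ε contributes ε.
From decl -> expr program v u: add FIRST(expr) = { t, u, v }.
Union: FIRST(decl) = { t, u, v, ε }.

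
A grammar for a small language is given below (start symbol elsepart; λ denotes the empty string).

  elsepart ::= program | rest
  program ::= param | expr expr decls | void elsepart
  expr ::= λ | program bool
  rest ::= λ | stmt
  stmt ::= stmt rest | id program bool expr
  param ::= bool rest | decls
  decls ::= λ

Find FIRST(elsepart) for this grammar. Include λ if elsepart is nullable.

From elsepart ::= program: add FIRST(program) = { bool, void, λ } (including λ since program is nullable).
From elsepart ::= rest: add FIRST(rest) = { id, λ } (including λ since rest is nullable).
Union: FIRST(elsepart) = { bool, id, void, λ }.

{ bool, id, void, λ }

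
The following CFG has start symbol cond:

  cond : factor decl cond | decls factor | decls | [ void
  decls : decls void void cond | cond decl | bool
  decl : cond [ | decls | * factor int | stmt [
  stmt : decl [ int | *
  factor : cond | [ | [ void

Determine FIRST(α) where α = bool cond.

bool is a terminal; add {bool} and stop.

{ bool }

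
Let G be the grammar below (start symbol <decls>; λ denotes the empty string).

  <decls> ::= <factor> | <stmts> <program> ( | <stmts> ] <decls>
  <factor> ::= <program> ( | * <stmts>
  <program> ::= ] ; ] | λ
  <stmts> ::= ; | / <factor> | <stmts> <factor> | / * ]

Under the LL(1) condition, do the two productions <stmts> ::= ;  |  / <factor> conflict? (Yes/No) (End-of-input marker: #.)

No

FIRST(;) = { ; } and FIRST(/ <factor>) = { / }.
The FIRST sets are disjoint and neither alternative is nullable — no conflict.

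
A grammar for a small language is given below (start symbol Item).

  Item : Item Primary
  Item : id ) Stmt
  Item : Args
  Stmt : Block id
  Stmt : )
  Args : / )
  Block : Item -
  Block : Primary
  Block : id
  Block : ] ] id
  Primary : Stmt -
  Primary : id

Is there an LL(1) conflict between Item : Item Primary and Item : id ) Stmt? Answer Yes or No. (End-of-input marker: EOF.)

FIRST(Item Primary) = { /, id } and FIRST(id ) Stmt) = { id }.
Both contain id, so the two alternatives are not disjoint — LL(1) conflict.

Yes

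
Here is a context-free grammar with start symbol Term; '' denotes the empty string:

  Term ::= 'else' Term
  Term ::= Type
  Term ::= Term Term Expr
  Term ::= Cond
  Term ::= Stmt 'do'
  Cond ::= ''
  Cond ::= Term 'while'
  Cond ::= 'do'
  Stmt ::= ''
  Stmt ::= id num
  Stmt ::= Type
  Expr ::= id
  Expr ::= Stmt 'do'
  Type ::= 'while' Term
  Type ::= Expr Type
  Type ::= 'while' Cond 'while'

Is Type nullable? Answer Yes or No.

Nullable nonterminals: Cond, Stmt, Term.
No production of Type has an RHS whose symbols are all nullable, so Type is not nullable.

No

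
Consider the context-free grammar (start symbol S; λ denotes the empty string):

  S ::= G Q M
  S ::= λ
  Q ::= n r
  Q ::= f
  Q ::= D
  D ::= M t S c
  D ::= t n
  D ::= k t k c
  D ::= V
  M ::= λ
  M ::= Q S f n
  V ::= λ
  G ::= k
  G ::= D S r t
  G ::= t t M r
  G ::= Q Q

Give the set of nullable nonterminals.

Directly nullable (have an λ-production): S, M, V.
G ::= Q Q with every symbol nullable, so G is nullable.
Q ::= D with every symbol nullable, so Q is nullable.
D ::= V with every symbol nullable, so D is nullable.

{ D, G, M, Q, S, V }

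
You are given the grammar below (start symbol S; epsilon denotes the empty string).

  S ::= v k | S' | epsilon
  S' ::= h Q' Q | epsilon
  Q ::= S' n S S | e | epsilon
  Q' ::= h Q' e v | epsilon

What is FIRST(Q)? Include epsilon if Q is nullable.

{ e, h, n, epsilon }

From Q ::= S' n S S: S' nullable, take FIRST(S') ∪ {n} = { h, n }.
Q ::= e contributes {e}.
Q ::= epsilon contributes epsilon.
Union: FIRST(Q) = { e, h, n, epsilon }.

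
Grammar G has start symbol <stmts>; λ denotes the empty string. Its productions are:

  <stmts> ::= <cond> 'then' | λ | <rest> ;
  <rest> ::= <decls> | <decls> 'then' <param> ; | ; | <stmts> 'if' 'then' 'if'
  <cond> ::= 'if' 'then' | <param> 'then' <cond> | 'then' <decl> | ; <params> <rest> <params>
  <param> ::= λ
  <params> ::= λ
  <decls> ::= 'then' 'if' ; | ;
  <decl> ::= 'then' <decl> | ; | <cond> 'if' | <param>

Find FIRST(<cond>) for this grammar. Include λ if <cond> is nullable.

{ 'if', 'then', ; }

<cond> ::= 'if' 'then' contributes {'if'}.
From <cond> ::= <param> 'then' <cond>: <param> nullable, take FIRST(<param>) ∪ {'then'} = { 'then' }.
<cond> ::= 'then' <decl> contributes {'then'}.
<cond> ::= ; <params> <rest> <params> contributes {;}.
Union: FIRST(<cond>) = { 'if', 'then', ; }.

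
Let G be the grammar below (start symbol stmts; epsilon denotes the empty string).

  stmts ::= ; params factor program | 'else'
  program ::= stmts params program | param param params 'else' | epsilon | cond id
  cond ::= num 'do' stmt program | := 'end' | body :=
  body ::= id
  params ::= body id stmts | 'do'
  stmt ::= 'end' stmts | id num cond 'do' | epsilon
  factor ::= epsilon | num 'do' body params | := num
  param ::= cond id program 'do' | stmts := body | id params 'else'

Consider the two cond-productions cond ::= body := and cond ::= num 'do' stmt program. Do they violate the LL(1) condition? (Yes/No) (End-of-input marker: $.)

No

FIRST(body :=) = { id } and FIRST(num 'do' stmt program) = { num }.
The FIRST sets are disjoint and neither alternative is nullable — no conflict.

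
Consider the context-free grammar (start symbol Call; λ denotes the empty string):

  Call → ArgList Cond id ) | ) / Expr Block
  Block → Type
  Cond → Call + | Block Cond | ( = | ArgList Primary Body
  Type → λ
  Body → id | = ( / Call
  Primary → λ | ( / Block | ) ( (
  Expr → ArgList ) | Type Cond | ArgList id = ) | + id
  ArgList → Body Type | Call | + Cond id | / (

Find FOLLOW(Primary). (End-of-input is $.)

{ =, id }

In Cond → ArgList Primary Body: add FIRST(Body) = { =, id }.
Union: FOLLOW(Primary) = { =, id }.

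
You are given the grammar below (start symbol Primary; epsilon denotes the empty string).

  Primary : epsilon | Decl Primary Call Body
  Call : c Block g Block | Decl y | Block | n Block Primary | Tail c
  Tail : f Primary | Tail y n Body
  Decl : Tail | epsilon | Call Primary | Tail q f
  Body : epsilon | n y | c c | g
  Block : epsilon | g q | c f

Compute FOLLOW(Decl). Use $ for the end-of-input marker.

In Primary : Decl Primary Call Body: add FIRST(Primary Call Body)\{epsilon} = { c, f, g, n, y }.
  Since Primary Call Body is nullable, also add FOLLOW(Primary) = { $, c, f, g, n, q, y }.
In Call : Decl y: add FIRST(y) = { y }.
Union: FOLLOW(Decl) = { $, c, f, g, n, q, y }.

{ $, c, f, g, n, q, y }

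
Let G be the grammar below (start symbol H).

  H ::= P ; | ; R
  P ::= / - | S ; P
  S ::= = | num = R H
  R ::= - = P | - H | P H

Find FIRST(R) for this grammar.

{ -, /, =, num }

R ::= - = P contributes {-}.
R ::= - H contributes {-}.
From R ::= P H: add FIRST(P) = { /, =, num }.
Union: FIRST(R) = { -, /, =, num }.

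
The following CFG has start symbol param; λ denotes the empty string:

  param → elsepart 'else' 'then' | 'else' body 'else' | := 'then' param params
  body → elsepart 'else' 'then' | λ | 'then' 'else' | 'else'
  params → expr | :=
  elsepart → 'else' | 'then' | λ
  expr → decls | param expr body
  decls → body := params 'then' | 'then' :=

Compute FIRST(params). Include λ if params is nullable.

From params → expr: add FIRST(expr) = { 'else', 'then', := }.
params → := contributes {:=}.
Union: FIRST(params) = { 'else', 'then', := }.

{ 'else', 'then', := }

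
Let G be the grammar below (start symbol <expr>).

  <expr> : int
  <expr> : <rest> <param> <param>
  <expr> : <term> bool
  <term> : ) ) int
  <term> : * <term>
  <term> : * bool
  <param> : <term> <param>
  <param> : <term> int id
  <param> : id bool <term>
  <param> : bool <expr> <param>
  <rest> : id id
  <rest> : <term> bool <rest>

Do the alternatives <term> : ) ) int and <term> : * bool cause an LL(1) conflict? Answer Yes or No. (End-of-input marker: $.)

FIRST() ) int) = { ) } and FIRST(* bool) = { * }.
The FIRST sets are disjoint and neither alternative is nullable — no conflict.

No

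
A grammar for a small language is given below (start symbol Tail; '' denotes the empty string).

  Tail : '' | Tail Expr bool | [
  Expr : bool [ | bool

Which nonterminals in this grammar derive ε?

{ Tail }

Directly nullable (have an ''-production): Tail.
No other nonterminal has a production whose RHS symbols are all nullable.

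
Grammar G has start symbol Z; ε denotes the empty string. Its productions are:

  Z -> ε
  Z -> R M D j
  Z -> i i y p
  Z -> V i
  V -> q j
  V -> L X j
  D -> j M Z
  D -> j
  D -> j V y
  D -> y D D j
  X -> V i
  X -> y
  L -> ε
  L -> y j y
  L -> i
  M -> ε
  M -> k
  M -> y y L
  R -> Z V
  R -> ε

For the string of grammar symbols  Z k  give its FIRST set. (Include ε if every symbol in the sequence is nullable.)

{ i, j, k, q, y }

Add FIRST(Z)\{ε} = { i, j, k, q, y }; Z is nullable, continue.
k is a terminal; add {k} and stop.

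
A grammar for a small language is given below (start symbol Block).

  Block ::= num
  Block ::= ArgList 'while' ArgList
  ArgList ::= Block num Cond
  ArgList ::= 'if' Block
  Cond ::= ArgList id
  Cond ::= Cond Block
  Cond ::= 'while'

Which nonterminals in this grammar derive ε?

No nonterminal has an empty production or an RHS whose symbols are all nullable.

{ } (none)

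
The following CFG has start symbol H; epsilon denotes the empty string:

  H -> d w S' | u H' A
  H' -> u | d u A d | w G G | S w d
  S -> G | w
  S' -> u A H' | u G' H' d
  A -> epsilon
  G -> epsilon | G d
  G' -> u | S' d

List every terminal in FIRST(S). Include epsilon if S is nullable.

From S -> G: add FIRST(G) = { d, epsilon } (including epsilon since G is nullable).
S -> w contributes {w}.
Union: FIRST(S) = { d, w, epsilon }.

{ d, w, epsilon }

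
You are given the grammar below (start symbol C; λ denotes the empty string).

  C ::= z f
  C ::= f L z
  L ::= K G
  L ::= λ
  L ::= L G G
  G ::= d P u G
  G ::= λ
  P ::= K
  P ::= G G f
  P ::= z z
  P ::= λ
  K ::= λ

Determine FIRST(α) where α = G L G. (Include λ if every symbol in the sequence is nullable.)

{ d, λ }

Add FIRST(G)\{λ} = { d }; G is nullable, continue.
Add FIRST(L)\{λ} = { d }; L is nullable, continue.
Add FIRST(G)\{λ} = { d }; G is nullable, continue.
Every symbol is nullable, so include λ.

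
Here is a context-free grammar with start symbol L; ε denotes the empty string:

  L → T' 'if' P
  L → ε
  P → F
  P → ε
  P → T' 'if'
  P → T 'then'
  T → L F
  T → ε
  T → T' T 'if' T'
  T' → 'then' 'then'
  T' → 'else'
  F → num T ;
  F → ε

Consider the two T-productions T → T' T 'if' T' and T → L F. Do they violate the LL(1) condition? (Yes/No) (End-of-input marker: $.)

Yes

FIRST(T' T 'if' T') = { 'else', 'then' } and FIRST(L F) = { 'else', 'then', num, ε }.
Both contain 'else', so the two alternatives are not disjoint — LL(1) conflict.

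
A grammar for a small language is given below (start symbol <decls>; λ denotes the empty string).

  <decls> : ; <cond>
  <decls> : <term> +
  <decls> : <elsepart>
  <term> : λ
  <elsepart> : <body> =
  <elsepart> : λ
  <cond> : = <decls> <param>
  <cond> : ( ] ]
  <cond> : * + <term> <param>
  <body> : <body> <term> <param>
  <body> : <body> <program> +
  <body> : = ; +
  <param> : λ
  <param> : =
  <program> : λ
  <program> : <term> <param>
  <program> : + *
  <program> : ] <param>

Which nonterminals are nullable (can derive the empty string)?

Directly nullable (have an λ-production): <term>, <elsepart>, <param>, <program>.
<decls> : <elsepart> with every symbol nullable, so <decls> is nullable.
No other nonterminal has a production whose RHS symbols are all nullable.

{ <decls>, <elsepart>, <param>, <program>, <term> }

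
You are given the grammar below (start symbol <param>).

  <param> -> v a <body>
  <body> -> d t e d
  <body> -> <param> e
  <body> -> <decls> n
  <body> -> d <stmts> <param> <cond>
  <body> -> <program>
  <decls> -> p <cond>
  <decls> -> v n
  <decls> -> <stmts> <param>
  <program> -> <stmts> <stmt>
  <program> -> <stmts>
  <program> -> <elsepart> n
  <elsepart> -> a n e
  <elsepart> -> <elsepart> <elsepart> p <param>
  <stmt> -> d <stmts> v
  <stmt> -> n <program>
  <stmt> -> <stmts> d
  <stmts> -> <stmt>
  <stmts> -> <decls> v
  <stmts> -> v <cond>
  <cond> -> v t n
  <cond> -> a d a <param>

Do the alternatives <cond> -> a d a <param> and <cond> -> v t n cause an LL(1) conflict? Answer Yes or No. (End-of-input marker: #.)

No

FIRST(a d a <param>) = { a } and FIRST(v t n) = { v }.
The FIRST sets are disjoint and neither alternative is nullable — no conflict.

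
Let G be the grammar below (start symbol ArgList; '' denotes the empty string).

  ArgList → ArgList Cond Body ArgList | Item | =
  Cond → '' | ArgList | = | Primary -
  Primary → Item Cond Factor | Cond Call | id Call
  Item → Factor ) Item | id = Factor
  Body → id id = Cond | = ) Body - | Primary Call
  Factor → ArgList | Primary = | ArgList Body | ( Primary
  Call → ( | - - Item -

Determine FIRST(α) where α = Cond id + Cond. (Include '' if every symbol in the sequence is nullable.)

{ (, -, =, id }

Add FIRST(Cond)\{''} = { (, -, =, id }; Cond is nullable, continue.
id is a terminal; add {id} and stop.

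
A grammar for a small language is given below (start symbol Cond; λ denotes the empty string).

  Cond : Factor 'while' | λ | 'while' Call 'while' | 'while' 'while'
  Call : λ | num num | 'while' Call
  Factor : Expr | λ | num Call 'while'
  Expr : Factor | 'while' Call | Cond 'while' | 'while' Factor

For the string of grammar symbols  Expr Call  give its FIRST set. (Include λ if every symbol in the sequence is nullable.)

{ 'while', num, λ }

Add FIRST(Expr)\{λ} = { 'while', num }; Expr is nullable, continue.
Add FIRST(Call)\{λ} = { 'while', num }; Call is nullable, continue.
Every symbol is nullable, so include λ.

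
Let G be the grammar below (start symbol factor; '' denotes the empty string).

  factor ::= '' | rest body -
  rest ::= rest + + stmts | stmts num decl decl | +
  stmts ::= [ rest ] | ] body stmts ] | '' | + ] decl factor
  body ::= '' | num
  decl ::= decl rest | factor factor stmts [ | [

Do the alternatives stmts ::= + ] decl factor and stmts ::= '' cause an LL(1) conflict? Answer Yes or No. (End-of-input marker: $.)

Yes

FIRST(+ ] decl factor) = { + } and FIRST('') = { '' }.
The second alternative is nullable and FOLLOW(stmts) = { +, -, [, ], num } shares + with FIRST of the first — conflict.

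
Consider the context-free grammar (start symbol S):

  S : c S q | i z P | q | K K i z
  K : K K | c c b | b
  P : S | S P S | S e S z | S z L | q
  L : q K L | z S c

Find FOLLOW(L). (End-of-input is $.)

In P : S z L: L is at the end, add FOLLOW(P) = { $, b, c, e, i, q, z }.
In L : q K L: L is at the end, add FOLLOW(L) = { $, b, c, e, i, q, z }.
Union: FOLLOW(L) = { $, b, c, e, i, q, z }.

{ $, b, c, e, i, q, z }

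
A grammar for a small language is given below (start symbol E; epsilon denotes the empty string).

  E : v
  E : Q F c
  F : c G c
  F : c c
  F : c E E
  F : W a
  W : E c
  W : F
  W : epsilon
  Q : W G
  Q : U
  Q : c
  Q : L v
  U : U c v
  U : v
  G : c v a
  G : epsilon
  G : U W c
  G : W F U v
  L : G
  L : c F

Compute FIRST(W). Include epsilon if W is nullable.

From W : E c: add FIRST(E) = { a, c, v }.
From W : F: add FIRST(F) = { a, c, v }.
W : epsilon contributes epsilon.
Union: FIRST(W) = { a, c, v, epsilon }.

{ a, c, v, epsilon }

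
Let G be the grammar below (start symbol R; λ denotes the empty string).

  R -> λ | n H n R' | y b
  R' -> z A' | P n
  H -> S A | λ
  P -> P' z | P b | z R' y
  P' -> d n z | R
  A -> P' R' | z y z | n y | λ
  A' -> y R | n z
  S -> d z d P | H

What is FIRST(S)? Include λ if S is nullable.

{ d, n, y, z, λ }

S -> d z d P contributes {d}.
From S -> H: add FIRST(H) = { d, n, y, z, λ } (including λ since H is nullable).
Union: FIRST(S) = { d, n, y, z, λ }.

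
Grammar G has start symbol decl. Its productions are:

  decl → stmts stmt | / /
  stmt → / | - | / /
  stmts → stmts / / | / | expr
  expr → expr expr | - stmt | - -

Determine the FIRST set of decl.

{ -, / }

From decl → stmts stmt: add FIRST(stmts) = { -, / }.
decl → / / contributes {/}.
Union: FIRST(decl) = { -, / }.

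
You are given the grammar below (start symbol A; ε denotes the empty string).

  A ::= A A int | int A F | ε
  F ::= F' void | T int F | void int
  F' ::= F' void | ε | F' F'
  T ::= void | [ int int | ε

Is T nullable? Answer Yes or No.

T has an ε-production, so T ⇒ ε.

Yes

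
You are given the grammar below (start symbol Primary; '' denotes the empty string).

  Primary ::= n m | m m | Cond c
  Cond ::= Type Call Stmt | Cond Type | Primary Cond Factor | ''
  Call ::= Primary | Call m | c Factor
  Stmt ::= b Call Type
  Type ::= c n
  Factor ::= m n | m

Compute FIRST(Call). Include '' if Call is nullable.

{ c, m, n }

From Call ::= Primary: add FIRST(Primary) = { c, m, n }.
From Call ::= Call m: add FIRST(Call) = { c, m, n }.
Call ::= c Factor contributes {c}.
Union: FIRST(Call) = { c, m, n }.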